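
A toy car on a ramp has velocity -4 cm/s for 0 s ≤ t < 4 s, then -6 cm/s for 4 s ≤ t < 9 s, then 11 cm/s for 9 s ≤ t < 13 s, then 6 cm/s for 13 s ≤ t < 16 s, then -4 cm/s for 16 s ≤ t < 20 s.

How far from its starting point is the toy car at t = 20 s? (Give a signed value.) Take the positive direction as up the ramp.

Displacement is the signed area under the v-t curve.
0–4 s: -4 × 4 = -16 cm
4–9 s: -6 × 5 = -30 cm
9–13 s: 11 × 4 = 44 cm
13–16 s: 6 × 3 = 18 cm
16–20 s: -4 × 4 = -16 cm
Net displacement = 0 cm

0 cm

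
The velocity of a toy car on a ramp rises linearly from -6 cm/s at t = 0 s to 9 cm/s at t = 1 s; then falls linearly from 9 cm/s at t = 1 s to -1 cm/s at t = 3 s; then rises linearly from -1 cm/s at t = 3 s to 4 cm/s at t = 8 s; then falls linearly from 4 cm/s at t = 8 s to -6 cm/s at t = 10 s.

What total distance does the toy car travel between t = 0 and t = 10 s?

Distance (not displacement) is the total path length: add the absolute areas under v-t.
0–1 s: v = 0 at t = 0.4 s; triangle areas 1.2 + 2.7 = 3.9 cm
1–3 s: v = 0 at t = 2.8 s; triangle areas 8.1 + 0.1 = 8.2 cm
3–8 s: v = 0 at t = 4 s; triangle areas 0.5 + 8 = 8.5 cm
8–10 s: v = 0 at t = 8.8 s; triangle areas 1.6 + 3.6 = 5.2 cm
Total distance = 25.8 cm

25.8 cm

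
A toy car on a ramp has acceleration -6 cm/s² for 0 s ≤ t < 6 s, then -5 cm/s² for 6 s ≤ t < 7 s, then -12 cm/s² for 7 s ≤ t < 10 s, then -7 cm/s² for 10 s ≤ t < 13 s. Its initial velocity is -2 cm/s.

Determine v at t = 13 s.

-100 cm/s

Δv equals the area under the a-t graph; then v = v₀ + Δv.
0–6 s: -6 × 6 = -36 cm/s
6–7 s: -5 × 1 = -5 cm/s
7–10 s: -12 × 3 = -36 cm/s
10–13 s: -7 × 3 = -21 cm/s
Δv = -98 cm/s, so v(13) = -2 + (-98) = -100 cm/s.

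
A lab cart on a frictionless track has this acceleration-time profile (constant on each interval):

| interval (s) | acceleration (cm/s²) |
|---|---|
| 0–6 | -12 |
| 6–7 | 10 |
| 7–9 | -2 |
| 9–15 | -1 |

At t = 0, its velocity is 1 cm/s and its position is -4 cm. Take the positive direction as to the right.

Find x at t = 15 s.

-814 cm

On each constant-a segment, Δv = aΔt and Δx = v₀Δt + ½aΔt²; chain segment to segment.
0–6 s: v starts 1 cm/s; Δx = 1·6 + ½·-12·6² = -210 cm; v ends -71 cm/s.
6–7 s: v starts -71 cm/s; Δx = -71·1 + ½·10·1² = -66 cm; v ends -61 cm/s.
7–9 s: v starts -61 cm/s; Δx = -61·2 + ½·-2·2² = -126 cm; v ends -65 cm/s.
9–15 s: v starts -65 cm/s; Δx = -65·6 + ½·-1·6² = -408 cm; v ends -71 cm/s.
x(15) = -4 + Σ Δx = -814 cm.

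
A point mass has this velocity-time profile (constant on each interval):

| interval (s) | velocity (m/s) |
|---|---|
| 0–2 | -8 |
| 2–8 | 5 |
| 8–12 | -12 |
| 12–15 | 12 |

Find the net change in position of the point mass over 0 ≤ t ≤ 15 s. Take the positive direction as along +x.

Displacement is the signed area under the v-t curve.
0–2 s: -8 × 2 = -16 m
2–8 s: 5 × 6 = 30 m
8–12 s: -12 × 4 = -48 m
12–15 s: 12 × 3 = 36 m
Net displacement = 2 m

2 m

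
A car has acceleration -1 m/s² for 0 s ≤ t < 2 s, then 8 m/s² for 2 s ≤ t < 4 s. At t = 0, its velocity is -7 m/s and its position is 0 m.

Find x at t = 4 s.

-18 m

On each constant-a segment, Δv = aΔt and Δx = v₀Δt + ½aΔt²; chain segment to segment.
0–2 s: v starts -7 m/s; Δx = -7·2 + ½·-1·2² = -16 m; v ends -9 m/s.
2–4 s: v starts -9 m/s; Δx = -9·2 + ½·8·2² = -2 m; v ends 7 m/s.
x(4) = 0 + Σ Δx = -18 m.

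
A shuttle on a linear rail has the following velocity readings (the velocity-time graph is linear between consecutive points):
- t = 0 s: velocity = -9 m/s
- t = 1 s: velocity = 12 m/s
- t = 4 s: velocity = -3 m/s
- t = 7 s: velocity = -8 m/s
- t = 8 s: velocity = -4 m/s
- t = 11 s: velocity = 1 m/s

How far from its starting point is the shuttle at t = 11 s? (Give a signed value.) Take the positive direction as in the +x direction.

-12 m

Net displacement equals the area under the velocity-time graph (areas below the axis count negative).
0–1 s: ½(-9 + 12)(1) = 1.5 m
1–4 s: ½(12 + -3)(3) = 13.5 m
4–7 s: ½(-3 + -8)(3) = -16.5 m
7–8 s: ½(-8 + -4)(1) = -6 m
8–11 s: ½(-4 + 1)(3) = -4.5 m
Net displacement = -12 m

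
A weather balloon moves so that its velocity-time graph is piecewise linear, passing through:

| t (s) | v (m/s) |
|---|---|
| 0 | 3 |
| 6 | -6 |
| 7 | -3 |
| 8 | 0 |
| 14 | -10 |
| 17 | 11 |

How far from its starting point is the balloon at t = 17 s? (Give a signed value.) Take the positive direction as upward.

-43.5 m

Net displacement equals the area under the velocity-time graph (areas below the axis count negative).
0–6 s: ½(3 + -6)(6) = -9 m
6–7 s: ½(-6 + -3)(1) = -4.5 m
7–8 s: ½(-3 + 0)(1) = -1.5 m
8–14 s: ½(0 + -10)(6) = -30 m
14–17 s: ½(-10 + 11)(3) = 1.5 m
Net displacement = -43.5 m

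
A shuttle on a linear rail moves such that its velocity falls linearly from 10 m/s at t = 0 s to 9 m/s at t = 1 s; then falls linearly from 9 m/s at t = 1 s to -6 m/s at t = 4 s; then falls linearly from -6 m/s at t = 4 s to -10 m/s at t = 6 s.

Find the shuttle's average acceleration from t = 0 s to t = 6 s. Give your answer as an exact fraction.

Average acceleration = Δv/Δt = (-10 − 10)/(6 − 0) = -10/3 m/s².

-10/3 m/s²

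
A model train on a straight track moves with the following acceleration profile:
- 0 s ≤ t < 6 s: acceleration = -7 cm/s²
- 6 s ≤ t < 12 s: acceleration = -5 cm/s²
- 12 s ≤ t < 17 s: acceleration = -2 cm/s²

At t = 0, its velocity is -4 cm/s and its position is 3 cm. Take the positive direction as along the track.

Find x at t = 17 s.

On each constant-a segment, Δv = aΔt and Δx = v₀Δt + ½aΔt²; chain segment to segment.
0–6 s: v starts -4 cm/s; Δx = -4·6 + ½·-7·6² = -150 cm; v ends -46 cm/s.
6–12 s: v starts -46 cm/s; Δx = -46·6 + ½·-5·6² = -366 cm; v ends -76 cm/s.
12–17 s: v starts -76 cm/s; Δx = -76·5 + ½·-2·5² = -405 cm; v ends -86 cm/s.
x(17) = 3 + Σ Δx = -918 cm.

-918 cm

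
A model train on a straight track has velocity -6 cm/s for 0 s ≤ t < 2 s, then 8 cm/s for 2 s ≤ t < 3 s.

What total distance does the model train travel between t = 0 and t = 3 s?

Total distance travelled is ∫|v| dt — sum the magnitudes of each area piece.
0–2 s: |-6| × 2 = 12 cm
2–3 s: |8| × 1 = 8 cm
Total distance = 20 cm

20 cm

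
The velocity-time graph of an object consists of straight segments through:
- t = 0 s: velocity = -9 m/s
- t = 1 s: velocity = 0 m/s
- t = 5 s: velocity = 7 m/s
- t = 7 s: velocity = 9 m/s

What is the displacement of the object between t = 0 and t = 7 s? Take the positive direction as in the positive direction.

Displacement is the signed area under the v-t curve.
0–1 s: ½(-9 + 0)(1) = -4.5 m
1–5 s: ½(0 + 7)(4) = 14 m
5–7 s: ½(7 + 9)(2) = 16 m
Net displacement = 25.5 m

25.5 m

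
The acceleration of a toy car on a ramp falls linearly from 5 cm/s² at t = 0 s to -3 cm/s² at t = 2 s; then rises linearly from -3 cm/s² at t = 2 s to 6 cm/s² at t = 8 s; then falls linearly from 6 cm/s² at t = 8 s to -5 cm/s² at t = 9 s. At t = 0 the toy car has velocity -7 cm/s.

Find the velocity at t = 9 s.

4.5 cm/s

Δv equals the area under the a-t graph; then v = v₀ + Δv.
0–2 s: ½(5 + -3)(2) = 2 cm/s
2–8 s: ½(-3 + 6)(6) = 9 cm/s
8–9 s: ½(6 + -5)(1) = 0.5 cm/s
Δv = 11.5 cm/s, so v(9) = -7 + (11.5) = 4.5 cm/s.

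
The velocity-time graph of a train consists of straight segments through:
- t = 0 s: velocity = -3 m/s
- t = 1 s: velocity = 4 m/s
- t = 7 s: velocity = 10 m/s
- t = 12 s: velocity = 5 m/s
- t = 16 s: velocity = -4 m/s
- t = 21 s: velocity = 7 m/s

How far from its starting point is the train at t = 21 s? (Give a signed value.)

89.5 m

Displacement is the signed area under the v-t curve.
0–1 s: ½(-3 + 4)(1) = 0.5 m
1–7 s: ½(4 + 10)(6) = 42 m
7–12 s: ½(10 + 5)(5) = 37.5 m
12–16 s: ½(5 + -4)(4) = 2 m
16–21 s: ½(-4 + 7)(5) = 7.5 m
Net displacement = 89.5 m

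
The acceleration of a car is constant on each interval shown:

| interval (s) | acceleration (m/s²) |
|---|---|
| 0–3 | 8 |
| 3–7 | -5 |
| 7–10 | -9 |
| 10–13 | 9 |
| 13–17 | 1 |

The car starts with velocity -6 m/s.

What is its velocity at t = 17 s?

2 m/s

Δv equals the area under the a-t graph; then v = v₀ + Δv.
0–3 s: 8 × 3 = 24 m/s
3–7 s: -5 × 4 = -20 m/s
7–10 s: -9 × 3 = -27 m/s
10–13 s: 9 × 3 = 27 m/s
13–17 s: 1 × 4 = 4 m/s
Δv = 8 m/s, so v(17) = -6 + (8) = 2 m/s.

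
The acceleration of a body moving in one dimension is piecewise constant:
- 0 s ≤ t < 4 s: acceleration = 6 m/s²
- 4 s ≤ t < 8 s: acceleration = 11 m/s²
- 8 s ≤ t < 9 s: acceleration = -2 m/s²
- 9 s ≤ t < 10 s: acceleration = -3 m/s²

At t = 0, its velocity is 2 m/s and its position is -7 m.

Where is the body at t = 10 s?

376.5 m

On each constant-a segment, Δv = aΔt and Δx = v₀Δt + ½aΔt²; chain segment to segment.
0–4 s: v starts 2 m/s; Δx = 2·4 + ½·6·4² = 56 m; v ends 26 m/s.
4–8 s: v starts 26 m/s; Δx = 26·4 + ½·11·4² = 192 m; v ends 70 m/s.
8–9 s: v starts 70 m/s; Δx = 70·1 + ½·-2·1² = 69 m; v ends 68 m/s.
9–10 s: v starts 68 m/s; Δx = 68·1 + ½·-3·1² = 66.5 m; v ends 65 m/s.
x(10) = -7 + Σ Δx = 376.5 m.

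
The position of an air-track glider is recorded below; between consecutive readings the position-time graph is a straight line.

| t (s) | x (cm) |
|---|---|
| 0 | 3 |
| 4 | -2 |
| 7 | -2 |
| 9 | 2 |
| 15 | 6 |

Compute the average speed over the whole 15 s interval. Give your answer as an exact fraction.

13/15 cm/s

Average speed = (total path length)/(elapsed time); on a piecewise-linear x-t graph the path length is Σ|Δx|.
0–4 s: |Δx| = |-2 − 3| = 5 cm
4–7 s: |Δx| = |-2 − -2| = 0 cm
7–9 s: |Δx| = |2 − -2| = 4 cm
9–15 s: |Δx| = |6 − 2| = 4 cm
Total path = 13 cm; average speed = 13/15 = 13/15 cm/s.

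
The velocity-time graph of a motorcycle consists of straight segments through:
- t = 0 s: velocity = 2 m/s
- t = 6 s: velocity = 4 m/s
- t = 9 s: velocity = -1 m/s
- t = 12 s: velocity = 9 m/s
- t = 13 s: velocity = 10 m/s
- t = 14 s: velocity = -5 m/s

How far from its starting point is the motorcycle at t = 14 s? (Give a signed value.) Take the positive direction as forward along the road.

46.5 m

Displacement is the signed area under the v-t curve.
0–6 s: ½(2 + 4)(6) = 18 m
6–9 s: ½(4 + -1)(3) = 4.5 m
9–12 s: ½(-1 + 9)(3) = 12 m
12–13 s: ½(9 + 10)(1) = 9.5 m
13–14 s: ½(10 + -5)(1) = 2.5 m
Net displacement = 46.5 m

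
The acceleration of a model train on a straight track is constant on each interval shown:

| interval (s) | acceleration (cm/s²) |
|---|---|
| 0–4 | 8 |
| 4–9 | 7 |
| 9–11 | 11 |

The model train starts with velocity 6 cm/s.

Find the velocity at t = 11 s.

Δv equals the area under the a-t graph; then v = v₀ + Δv.
0–4 s: 8 × 4 = 32 cm/s
4–9 s: 7 × 5 = 35 cm/s
9–11 s: 11 × 2 = 22 cm/s
Δv = 89 cm/s, so v(11) = 6 + (89) = 95 cm/s.

95 cm/s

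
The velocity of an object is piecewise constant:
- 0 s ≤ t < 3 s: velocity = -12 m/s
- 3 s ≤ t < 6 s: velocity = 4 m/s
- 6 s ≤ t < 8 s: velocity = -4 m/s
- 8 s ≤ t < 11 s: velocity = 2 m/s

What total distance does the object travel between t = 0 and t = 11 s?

Total distance travelled is ∫|v| dt — sum the magnitudes of each area piece.
0–3 s: |-12| × 3 = 36 m
3–6 s: |4| × 3 = 12 m
6–8 s: |-4| × 2 = 8 m
8–11 s: |2| × 3 = 6 m
Total distance = 62 m

62 m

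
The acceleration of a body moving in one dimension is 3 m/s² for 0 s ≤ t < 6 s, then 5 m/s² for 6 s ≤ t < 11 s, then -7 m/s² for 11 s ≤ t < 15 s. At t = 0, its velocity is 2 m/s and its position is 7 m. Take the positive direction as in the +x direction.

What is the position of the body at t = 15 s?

On each constant-a segment, Δv = aΔt and Δx = v₀Δt + ½aΔt²; chain segment to segment.
0–6 s: v starts 2 m/s; Δx = 2·6 + ½·3·6² = 66 m; v ends 20 m/s.
6–11 s: v starts 20 m/s; Δx = 20·5 + ½·5·5² = 162.5 m; v ends 45 m/s.
11–15 s: v starts 45 m/s; Δx = 45·4 + ½·-7·4² = 124 m; v ends 17 m/s.
x(15) = 7 + Σ Δx = 359.5 m.

359.5 m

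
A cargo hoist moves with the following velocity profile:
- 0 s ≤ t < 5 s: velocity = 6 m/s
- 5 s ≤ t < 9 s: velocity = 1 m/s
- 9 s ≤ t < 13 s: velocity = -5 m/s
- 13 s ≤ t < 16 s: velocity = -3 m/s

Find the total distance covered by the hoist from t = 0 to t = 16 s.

Distance (not displacement) is the total path length: add the absolute areas under v-t.
0–5 s: |6| × 5 = 30 m
5–9 s: |1| × 4 = 4 m
9–13 s: |-5| × 4 = 20 m
13–16 s: |-3| × 3 = 9 m
Total distance = 63 m

63 m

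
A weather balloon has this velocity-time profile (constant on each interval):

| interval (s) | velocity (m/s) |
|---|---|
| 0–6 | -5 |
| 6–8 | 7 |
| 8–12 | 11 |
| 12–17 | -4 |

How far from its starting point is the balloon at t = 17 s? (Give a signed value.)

Net displacement equals the area under the velocity-time graph (areas below the axis count negative).
0–6 s: -5 × 6 = -30 m
6–8 s: 7 × 2 = 14 m
8–12 s: 11 × 4 = 44 m
12–17 s: -4 × 5 = -20 m
Net displacement = 8 m

8 m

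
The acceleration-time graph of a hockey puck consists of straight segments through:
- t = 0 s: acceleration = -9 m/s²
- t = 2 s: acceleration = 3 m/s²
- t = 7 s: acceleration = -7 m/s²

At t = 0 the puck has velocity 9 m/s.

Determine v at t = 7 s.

Δv equals the area under the a-t graph; then v = v₀ + Δv.
0–2 s: ½(-9 + 3)(2) = -6 m/s
2–7 s: ½(3 + -7)(5) = -10 m/s
Δv = -16 m/s, so v(7) = 9 + (-16) = -7 m/s.

-7 m/s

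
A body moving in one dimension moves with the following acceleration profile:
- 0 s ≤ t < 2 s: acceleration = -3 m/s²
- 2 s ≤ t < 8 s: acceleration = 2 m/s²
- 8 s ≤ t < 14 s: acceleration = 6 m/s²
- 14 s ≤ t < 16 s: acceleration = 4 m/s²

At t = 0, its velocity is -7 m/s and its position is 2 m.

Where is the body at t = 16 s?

120 m

On each constant-a segment, Δv = aΔt and Δx = v₀Δt + ½aΔt²; chain segment to segment.
0–2 s: v starts -7 m/s; Δx = -7·2 + ½·-3·2² = -20 m; v ends -13 m/s.
2–8 s: v starts -13 m/s; Δx = -13·6 + ½·2·6² = -42 m; v ends -1 m/s.
8–14 s: v starts -1 m/s; Δx = -1·6 + ½·6·6² = 102 m; v ends 35 m/s.
14–16 s: v starts 35 m/s; Δx = 35·2 + ½·4·2² = 78 m; v ends 43 m/s.
x(16) = 2 + Σ Δx = 120 m.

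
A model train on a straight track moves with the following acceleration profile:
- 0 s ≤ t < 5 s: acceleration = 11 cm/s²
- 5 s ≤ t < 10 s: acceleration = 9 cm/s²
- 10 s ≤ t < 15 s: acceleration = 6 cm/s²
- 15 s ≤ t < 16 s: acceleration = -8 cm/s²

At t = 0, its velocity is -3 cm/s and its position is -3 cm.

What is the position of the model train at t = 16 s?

1175 cm

On each constant-a segment, Δv = aΔt and Δx = v₀Δt + ½aΔt²; chain segment to segment.
0–5 s: v starts -3 cm/s; Δx = -3·5 + ½·11·5² = 122.5 cm; v ends 52 cm/s.
5–10 s: v starts 52 cm/s; Δx = 52·5 + ½·9·5² = 372.5 cm; v ends 97 cm/s.
10–15 s: v starts 97 cm/s; Δx = 97·5 + ½·6·5² = 560 cm; v ends 127 cm/s.
15–16 s: v starts 127 cm/s; Δx = 127·1 + ½·-8·1² = 123 cm; v ends 119 cm/s.
x(16) = -3 + Σ Δx = 1175 cm.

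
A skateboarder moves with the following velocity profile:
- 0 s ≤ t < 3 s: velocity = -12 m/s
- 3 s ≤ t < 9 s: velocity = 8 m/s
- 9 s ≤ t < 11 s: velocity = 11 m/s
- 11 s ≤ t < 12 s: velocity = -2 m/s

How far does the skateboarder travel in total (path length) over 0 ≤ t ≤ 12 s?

Distance (not displacement) is the total path length: add the absolute areas under v-t.
0–3 s: |-12| × 3 = 36 m
3–9 s: |8| × 6 = 48 m
9–11 s: |11| × 2 = 22 m
11–12 s: |-2| × 1 = 2 m
Total distance = 108 m

108 m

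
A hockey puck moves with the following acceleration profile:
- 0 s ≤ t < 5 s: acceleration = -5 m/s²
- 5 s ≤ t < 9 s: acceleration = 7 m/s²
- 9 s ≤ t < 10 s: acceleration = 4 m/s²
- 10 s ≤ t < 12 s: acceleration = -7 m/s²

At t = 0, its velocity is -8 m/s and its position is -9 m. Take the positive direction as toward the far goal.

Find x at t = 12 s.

On each constant-a segment, Δv = aΔt and Δx = v₀Δt + ½aΔt²; chain segment to segment.
0–5 s: v starts -8 m/s; Δx = -8·5 + ½·-5·5² = -102.5 m; v ends -33 m/s.
5–9 s: v starts -33 m/s; Δx = -33·4 + ½·7·4² = -76 m; v ends -5 m/s.
9–10 s: v starts -5 m/s; Δx = -5·1 + ½·4·1² = -3 m; v ends -1 m/s.
10–12 s: v starts -1 m/s; Δx = -1·2 + ½·-7·2² = -16 m; v ends -15 m/s.
x(12) = -9 + Σ Δx = -206.5 m.

-206.5 m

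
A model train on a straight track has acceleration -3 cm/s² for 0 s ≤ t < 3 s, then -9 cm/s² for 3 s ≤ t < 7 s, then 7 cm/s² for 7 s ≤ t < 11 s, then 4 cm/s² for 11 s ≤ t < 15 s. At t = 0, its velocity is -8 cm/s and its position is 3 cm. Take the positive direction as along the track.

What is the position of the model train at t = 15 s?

-398.5 cm

On each constant-a segment, Δv = aΔt and Δx = v₀Δt + ½aΔt²; chain segment to segment.
0–3 s: v starts -8 cm/s; Δx = -8·3 + ½·-3·3² = -37.5 cm; v ends -17 cm/s.
3–7 s: v starts -17 cm/s; Δx = -17·4 + ½·-9·4² = -140 cm; v ends -53 cm/s.
7–11 s: v starts -53 cm/s; Δx = -53·4 + ½·7·4² = -156 cm; v ends -25 cm/s.
11–15 s: v starts -25 cm/s; Δx = -25·4 + ½·4·4² = -68 cm; v ends -9 cm/s.
x(15) = 3 + Σ Δx = -398.5 cm.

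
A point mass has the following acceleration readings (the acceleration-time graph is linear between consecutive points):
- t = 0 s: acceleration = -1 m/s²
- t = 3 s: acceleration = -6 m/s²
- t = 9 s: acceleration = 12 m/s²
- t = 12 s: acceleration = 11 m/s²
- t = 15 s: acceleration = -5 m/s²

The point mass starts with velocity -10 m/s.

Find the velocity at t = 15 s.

41 m/s

Δv equals the area under the a-t graph; then v = v₀ + Δv.
0–3 s: ½(-1 + -6)(3) = -10.5 m/s
3–9 s: ½(-6 + 12)(6) = 18 m/s
9–12 s: ½(12 + 11)(3) = 34.5 m/s
12–15 s: ½(11 + -5)(3) = 9 m/s
Δv = 51 m/s, so v(15) = -10 + (51) = 41 m/s.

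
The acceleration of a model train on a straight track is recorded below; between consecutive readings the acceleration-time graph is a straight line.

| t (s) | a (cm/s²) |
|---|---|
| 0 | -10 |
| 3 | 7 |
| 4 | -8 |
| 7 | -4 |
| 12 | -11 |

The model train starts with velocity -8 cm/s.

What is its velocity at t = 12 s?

Δv equals the area under the a-t graph; then v = v₀ + Δv.
0–3 s: ½(-10 + 7)(3) = -4.5 cm/s
3–4 s: ½(7 + -8)(1) = -0.5 cm/s
4–7 s: ½(-8 + -4)(3) = -18 cm/s
7–12 s: ½(-4 + -11)(5) = -37.5 cm/s
Δv = -60.5 cm/s, so v(12) = -8 + (-60.5) = -68.5 cm/s.

-68.5 cm/s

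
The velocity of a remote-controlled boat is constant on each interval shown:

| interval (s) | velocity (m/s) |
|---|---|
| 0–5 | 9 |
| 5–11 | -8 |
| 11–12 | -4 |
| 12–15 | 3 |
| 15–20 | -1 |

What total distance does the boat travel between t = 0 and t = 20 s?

Distance (not displacement) is the total path length: add the absolute areas under v-t.
0–5 s: |9| × 5 = 45 m
5–11 s: |-8| × 6 = 48 m
11–12 s: |-4| × 1 = 4 m
12–15 s: |3| × 3 = 9 m
15–20 s: |-1| × 5 = 5 m
Total distance = 111 m

111 m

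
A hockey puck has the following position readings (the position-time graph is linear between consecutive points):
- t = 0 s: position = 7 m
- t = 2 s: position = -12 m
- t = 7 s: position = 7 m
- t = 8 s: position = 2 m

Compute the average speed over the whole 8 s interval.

5.375 m/s

Average speed = (total path length)/(elapsed time); on a piecewise-linear x-t graph the path length is Σ|Δx|.
0–2 s: |Δx| = |-12 − 7| = 19 m
2–7 s: |Δx| = |7 − -12| = 19 m
7–8 s: |Δx| = |2 − 7| = 5 m
Total path = 43 m; average speed = 43/8 = 5.375 m/s.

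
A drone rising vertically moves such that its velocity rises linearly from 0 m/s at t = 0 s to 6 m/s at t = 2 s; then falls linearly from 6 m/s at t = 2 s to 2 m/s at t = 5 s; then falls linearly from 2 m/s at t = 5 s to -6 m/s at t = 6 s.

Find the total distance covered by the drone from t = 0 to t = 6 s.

20.5 m

Total distance travelled is ∫|v| dt — sum the magnitudes of each area piece.
0–2 s: |½(0 + 6)(2)| = 6 m
2–5 s: |½(6 + 2)(3)| = 12 m
5–6 s: v = 0 at t = 5.25 s; triangle areas 0.25 + 2.25 = 2.5 m
Total distance = 20.5 m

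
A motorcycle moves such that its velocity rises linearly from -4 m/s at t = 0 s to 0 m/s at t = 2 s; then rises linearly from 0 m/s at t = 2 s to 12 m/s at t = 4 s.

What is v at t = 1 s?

-2 m/s

On 0–2 s the graph is linear from -4 to 0 m/s: v(1) = -4 + (0 − -4)·(1 − 0)/(2 − 0) = -2 m/s.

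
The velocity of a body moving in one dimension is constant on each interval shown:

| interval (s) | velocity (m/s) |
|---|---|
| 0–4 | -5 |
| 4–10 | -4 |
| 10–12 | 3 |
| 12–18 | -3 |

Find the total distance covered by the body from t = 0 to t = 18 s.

68 m

Distance (not displacement) is the total path length: add the absolute areas under v-t.
0–4 s: |-5| × 4 = 20 m
4–10 s: |-4| × 6 = 24 m
10–12 s: |3| × 2 = 6 m
12–18 s: |-3| × 6 = 18 m
Total distance = 68 m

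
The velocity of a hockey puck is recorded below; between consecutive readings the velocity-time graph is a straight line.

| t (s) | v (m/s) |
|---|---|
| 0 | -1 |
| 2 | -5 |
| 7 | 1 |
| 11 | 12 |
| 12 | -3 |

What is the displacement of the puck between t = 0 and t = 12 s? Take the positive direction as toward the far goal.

14.5 m

Displacement is the signed area under the v-t curve.
0–2 s: ½(-1 + -5)(2) = -6 m
2–7 s: ½(-5 + 1)(5) = -10 m
7–11 s: ½(1 + 12)(4) = 26 m
11–12 s: ½(12 + -3)(1) = 4.5 m
Net displacement = 14.5 m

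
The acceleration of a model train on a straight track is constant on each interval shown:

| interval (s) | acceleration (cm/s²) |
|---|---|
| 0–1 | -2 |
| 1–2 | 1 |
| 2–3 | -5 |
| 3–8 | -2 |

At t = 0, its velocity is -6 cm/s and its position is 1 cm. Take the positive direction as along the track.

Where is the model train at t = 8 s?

-108 cm

On each constant-a segment, Δv = aΔt and Δx = v₀Δt + ½aΔt²; chain segment to segment.
0–1 s: v starts -6 cm/s; Δx = -6·1 + ½·-2·1² = -7 cm; v ends -8 cm/s.
1–2 s: v starts -8 cm/s; Δx = -8·1 + ½·1·1² = -7.5 cm; v ends -7 cm/s.
2–3 s: v starts -7 cm/s; Δx = -7·1 + ½·-5·1² = -9.5 cm; v ends -12 cm/s.
3–8 s: v starts -12 cm/s; Δx = -12·5 + ½·-2·5² = -85 cm; v ends -22 cm/s.
x(8) = 1 + Σ Δx = -108 cm.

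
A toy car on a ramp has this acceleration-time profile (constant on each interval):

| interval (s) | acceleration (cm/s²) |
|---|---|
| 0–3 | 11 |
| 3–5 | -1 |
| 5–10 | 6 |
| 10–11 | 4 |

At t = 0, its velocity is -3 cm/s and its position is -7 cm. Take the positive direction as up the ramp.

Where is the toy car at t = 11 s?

On each constant-a segment, Δv = aΔt and Δx = v₀Δt + ½aΔt²; chain segment to segment.
0–3 s: v starts -3 cm/s; Δx = -3·3 + ½·11·3² = 40.5 cm; v ends 30 cm/s.
3–5 s: v starts 30 cm/s; Δx = 30·2 + ½·-1·2² = 58 cm; v ends 28 cm/s.
5–10 s: v starts 28 cm/s; Δx = 28·5 + ½·6·5² = 215 cm; v ends 58 cm/s.
10–11 s: v starts 58 cm/s; Δx = 58·1 + ½·4·1² = 60 cm; v ends 62 cm/s.
x(11) = -7 + Σ Δx = 366.5 cm.

366.5 cm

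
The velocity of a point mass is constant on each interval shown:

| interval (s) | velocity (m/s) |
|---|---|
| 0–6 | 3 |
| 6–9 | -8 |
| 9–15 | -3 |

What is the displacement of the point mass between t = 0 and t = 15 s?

Net displacement equals the area under the velocity-time graph (areas below the axis count negative).
0–6 s: 3 × 6 = 18 m
6–9 s: -8 × 3 = -24 m
9–15 s: -3 × 6 = -18 m
Net displacement = -24 m

-24 m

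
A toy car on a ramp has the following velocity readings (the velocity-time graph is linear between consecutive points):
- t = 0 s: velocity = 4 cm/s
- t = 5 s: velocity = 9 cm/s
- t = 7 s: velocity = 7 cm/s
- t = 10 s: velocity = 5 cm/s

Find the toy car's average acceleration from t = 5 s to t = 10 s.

-0.8 cm/s²

Average acceleration = Δv/Δt = (5 − 9)/(10 − 5) = -0.8 cm/s².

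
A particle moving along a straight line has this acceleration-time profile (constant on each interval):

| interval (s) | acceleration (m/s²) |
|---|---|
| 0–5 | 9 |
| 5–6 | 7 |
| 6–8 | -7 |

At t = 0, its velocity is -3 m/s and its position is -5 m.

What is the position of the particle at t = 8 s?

On each constant-a segment, Δv = aΔt and Δx = v₀Δt + ½aΔt²; chain segment to segment.
0–5 s: v starts -3 m/s; Δx = -3·5 + ½·9·5² = 97.5 m; v ends 42 m/s.
5–6 s: v starts 42 m/s; Δx = 42·1 + ½·7·1² = 45.5 m; v ends 49 m/s.
6–8 s: v starts 49 m/s; Δx = 49·2 + ½·-7·2² = 84 m; v ends 35 m/s.
x(8) = -5 + Σ Δx = 222 m.

222 m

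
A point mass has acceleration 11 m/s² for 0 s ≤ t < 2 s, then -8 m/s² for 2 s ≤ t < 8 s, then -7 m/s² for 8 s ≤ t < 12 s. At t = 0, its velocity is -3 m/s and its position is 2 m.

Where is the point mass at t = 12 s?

-184 m

On each constant-a segment, Δv = aΔt and Δx = v₀Δt + ½aΔt²; chain segment to segment.
0–2 s: v starts -3 m/s; Δx = -3·2 + ½·11·2² = 16 m; v ends 19 m/s.
2–8 s: v starts 19 m/s; Δx = 19·6 + ½·-8·6² = -30 m; v ends -29 m/s.
8–12 s: v starts -29 m/s; Δx = -29·4 + ½·-7·4² = -172 m; v ends -57 m/s.
x(12) = 2 + Σ Δx = -184 m.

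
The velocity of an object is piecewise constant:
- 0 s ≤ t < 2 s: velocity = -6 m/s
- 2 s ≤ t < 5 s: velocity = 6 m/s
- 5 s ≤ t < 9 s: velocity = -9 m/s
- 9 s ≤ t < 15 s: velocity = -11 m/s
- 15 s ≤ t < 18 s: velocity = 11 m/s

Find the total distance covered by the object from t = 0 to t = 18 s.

165 m

Distance (not displacement) is the total path length: add the absolute areas under v-t.
0–2 s: |-6| × 2 = 12 m
2–5 s: |6| × 3 = 18 m
5–9 s: |-9| × 4 = 36 m
9–15 s: |-11| × 6 = 66 m
15–18 s: |11| × 3 = 33 m
Total distance = 165 m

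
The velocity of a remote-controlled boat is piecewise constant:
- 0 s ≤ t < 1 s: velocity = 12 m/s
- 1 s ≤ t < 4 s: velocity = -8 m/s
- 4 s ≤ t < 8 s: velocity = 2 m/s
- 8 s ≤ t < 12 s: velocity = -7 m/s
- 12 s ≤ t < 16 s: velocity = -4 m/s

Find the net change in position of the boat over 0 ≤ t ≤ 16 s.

Net displacement equals the area under the velocity-time graph (areas below the axis count negative).
0–1 s: 12 × 1 = 12 m
1–4 s: -8 × 3 = -24 m
4–8 s: 2 × 4 = 8 m
8–12 s: -7 × 4 = -28 m
12–16 s: -4 × 4 = -16 m
Net displacement = -48 m

-48 m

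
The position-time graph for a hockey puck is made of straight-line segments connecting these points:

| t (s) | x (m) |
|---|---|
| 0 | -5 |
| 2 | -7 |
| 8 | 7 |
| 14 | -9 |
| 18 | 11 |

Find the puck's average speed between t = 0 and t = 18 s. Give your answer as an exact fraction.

Average speed = (total path length)/(elapsed time); on a piecewise-linear x-t graph the path length is Σ|Δx|.
0–2 s: |Δx| = |-7 − -5| = 2 m
2–8 s: |Δx| = |7 − -7| = 14 m
8–14 s: |Δx| = |-9 − 7| = 16 m
14–18 s: |Δx| = |11 − -9| = 20 m
Total path = 52 m; average speed = 52/18 = 26/9 m/s.

26/9 m/s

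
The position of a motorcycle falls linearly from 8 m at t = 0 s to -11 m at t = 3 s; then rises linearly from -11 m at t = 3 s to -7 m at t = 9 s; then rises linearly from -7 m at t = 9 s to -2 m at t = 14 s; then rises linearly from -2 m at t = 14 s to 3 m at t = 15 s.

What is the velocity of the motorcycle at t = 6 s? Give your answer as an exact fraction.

2/3 m/s

Velocity is the slope of the x-t graph on 3–9 s: (-7 − -11)/(9 − 3) = 2/3 m/s.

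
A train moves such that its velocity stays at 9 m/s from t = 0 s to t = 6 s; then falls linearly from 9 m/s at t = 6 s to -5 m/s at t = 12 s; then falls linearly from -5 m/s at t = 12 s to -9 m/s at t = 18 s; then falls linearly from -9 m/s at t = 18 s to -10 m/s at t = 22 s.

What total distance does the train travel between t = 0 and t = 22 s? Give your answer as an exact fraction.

1097/7 m

Distance (not displacement) is the total path length: add the absolute areas under v-t.
0–6 s: |9| × 6 = 54 m
6–12 s: v = 0 at t = 69/7 s; triangle areas 243/14 + 75/14 = 159/7 m
12–18 s: |½(-5 + -9)(6)| = 42 m
18–22 s: |½(-9 + -10)(4)| = 38 m
Total distance = 1097/7 m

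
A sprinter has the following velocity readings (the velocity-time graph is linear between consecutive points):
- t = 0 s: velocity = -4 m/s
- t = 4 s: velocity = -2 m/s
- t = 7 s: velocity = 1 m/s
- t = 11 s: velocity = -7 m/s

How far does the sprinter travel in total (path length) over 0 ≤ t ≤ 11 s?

Total distance travelled is ∫|v| dt — sum the magnitudes of each area piece.
0–4 s: |½(-4 + -2)(4)| = 12 m
4–7 s: v = 0 at t = 6 s; triangle areas 2 + 0.5 = 2.5 m
7–11 s: v = 0 at t = 7.5 s; triangle areas 0.25 + 12.25 = 12.5 m
Total distance = 27 m

27 m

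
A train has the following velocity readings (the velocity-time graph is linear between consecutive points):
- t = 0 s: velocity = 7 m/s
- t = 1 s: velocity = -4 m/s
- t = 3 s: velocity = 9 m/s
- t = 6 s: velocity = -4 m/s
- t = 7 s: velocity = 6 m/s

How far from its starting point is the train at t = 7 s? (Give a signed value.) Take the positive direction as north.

15 m

Displacement is the signed area under the v-t curve.
0–1 s: ½(7 + -4)(1) = 1.5 m
1–3 s: ½(-4 + 9)(2) = 5 m
3–6 s: ½(9 + -4)(3) = 7.5 m
6–7 s: ½(-4 + 6)(1) = 1 m
Net displacement = 15 m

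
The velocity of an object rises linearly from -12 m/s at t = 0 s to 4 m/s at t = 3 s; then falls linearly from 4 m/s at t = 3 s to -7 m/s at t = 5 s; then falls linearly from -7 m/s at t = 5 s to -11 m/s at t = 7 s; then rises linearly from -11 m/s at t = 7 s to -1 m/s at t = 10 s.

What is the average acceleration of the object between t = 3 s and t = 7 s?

Average acceleration = Δv/Δt = (-11 − 4)/(7 − 3) = -3.75 m/s².

-3.75 m/s²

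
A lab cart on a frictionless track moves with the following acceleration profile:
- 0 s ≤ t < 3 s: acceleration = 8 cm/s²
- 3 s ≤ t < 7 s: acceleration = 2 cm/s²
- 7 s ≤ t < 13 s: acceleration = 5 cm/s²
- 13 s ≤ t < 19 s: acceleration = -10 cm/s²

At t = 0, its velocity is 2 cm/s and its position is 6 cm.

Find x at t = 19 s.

On each constant-a segment, Δv = aΔt and Δx = v₀Δt + ½aΔt²; chain segment to segment.
0–3 s: v starts 2 cm/s; Δx = 2·3 + ½·8·3² = 42 cm; v ends 26 cm/s.
3–7 s: v starts 26 cm/s; Δx = 26·4 + ½·2·4² = 120 cm; v ends 34 cm/s.
7–13 s: v starts 34 cm/s; Δx = 34·6 + ½·5·6² = 294 cm; v ends 64 cm/s.
13–19 s: v starts 64 cm/s; Δx = 64·6 + ½·-10·6² = 204 cm; v ends 4 cm/s.
x(19) = 6 + Σ Δx = 666 cm.

666 cm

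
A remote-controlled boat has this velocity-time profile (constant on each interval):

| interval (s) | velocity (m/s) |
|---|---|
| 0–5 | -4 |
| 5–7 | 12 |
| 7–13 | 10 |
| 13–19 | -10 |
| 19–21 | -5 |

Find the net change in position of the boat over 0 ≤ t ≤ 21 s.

Displacement is the signed area under the v-t curve.
0–5 s: -4 × 5 = -20 m
5–7 s: 12 × 2 = 24 m
7–13 s: 10 × 6 = 60 m
13–19 s: -10 × 6 = -60 m
19–21 s: -5 × 2 = -10 m
Net displacement = -6 m

-6 m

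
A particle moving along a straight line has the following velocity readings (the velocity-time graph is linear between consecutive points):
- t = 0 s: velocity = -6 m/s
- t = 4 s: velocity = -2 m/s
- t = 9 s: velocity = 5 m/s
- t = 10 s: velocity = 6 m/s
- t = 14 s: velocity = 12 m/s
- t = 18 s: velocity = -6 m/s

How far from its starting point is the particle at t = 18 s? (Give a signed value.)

Displacement is the signed area under the v-t curve.
0–4 s: ½(-6 + -2)(4) = -16 m
4–9 s: ½(-2 + 5)(5) = 7.5 m
9–10 s: ½(5 + 6)(1) = 5.5 m
10–14 s: ½(6 + 12)(4) = 36 m
14–18 s: ½(12 + -6)(4) = 12 m
Net displacement = 45 m

45 m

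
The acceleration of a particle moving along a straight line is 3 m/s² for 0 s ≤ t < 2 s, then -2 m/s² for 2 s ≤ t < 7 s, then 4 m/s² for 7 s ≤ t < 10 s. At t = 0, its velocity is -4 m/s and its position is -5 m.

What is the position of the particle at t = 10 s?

-28 m

On each constant-a segment, Δv = aΔt and Δx = v₀Δt + ½aΔt²; chain segment to segment.
0–2 s: v starts -4 m/s; Δx = -4·2 + ½·3·2² = -2 m; v ends 2 m/s.
2–7 s: v starts 2 m/s; Δx = 2·5 + ½·-2·5² = -15 m; v ends -8 m/s.
7–10 s: v starts -8 m/s; Δx = -8·3 + ½·4·3² = -6 m; v ends 4 m/s.
x(10) = -5 + Σ Δx = -28 m.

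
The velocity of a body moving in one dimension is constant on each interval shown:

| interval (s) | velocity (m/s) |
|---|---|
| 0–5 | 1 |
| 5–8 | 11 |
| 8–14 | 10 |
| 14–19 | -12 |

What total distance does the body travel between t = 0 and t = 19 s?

Distance (not displacement) is the total path length: add the absolute areas under v-t.
0–5 s: |1| × 5 = 5 m
5–8 s: |11| × 3 = 33 m
8–14 s: |10| × 6 = 60 m
14–19 s: |-12| × 5 = 60 m
Total distance = 158 m

158 m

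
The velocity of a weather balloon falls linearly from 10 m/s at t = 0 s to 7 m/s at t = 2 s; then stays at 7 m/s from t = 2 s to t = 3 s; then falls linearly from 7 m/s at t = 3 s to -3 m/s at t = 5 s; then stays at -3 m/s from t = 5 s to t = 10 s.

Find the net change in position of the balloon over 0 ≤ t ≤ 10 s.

Displacement is the signed area under the v-t curve.
0–2 s: ½(10 + 7)(2) = 17 m
2–3 s: 7 × 1 = 7 m
3–5 s: ½(7 + -3)(2) = 4 m
5–10 s: -3 × 5 = -15 m
Net displacement = 13 m

13 m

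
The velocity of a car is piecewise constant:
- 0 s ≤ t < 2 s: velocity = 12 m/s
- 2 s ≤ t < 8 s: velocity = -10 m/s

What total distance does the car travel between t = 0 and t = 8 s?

Total distance travelled is ∫|v| dt — sum the magnitudes of each area piece.
0–2 s: |12| × 2 = 24 m
2–8 s: |-10| × 6 = 60 m
Total distance = 84 m

84 m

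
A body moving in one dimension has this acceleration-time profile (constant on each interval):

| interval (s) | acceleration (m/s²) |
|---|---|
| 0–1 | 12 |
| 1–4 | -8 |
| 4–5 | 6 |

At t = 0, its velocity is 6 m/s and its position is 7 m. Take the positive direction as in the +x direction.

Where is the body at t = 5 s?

34 m

On each constant-a segment, Δv = aΔt and Δx = v₀Δt + ½aΔt²; chain segment to segment.
0–1 s: v starts 6 m/s; Δx = 6·1 + ½·12·1² = 12 m; v ends 18 m/s.
1–4 s: v starts 18 m/s; Δx = 18·3 + ½·-8·3² = 18 m; v ends -6 m/s.
4–5 s: v starts -6 m/s; Δx = -6·1 + ½·6·1² = -3 m; v ends 0 m/s.
x(5) = 7 + Σ Δx = 34 m.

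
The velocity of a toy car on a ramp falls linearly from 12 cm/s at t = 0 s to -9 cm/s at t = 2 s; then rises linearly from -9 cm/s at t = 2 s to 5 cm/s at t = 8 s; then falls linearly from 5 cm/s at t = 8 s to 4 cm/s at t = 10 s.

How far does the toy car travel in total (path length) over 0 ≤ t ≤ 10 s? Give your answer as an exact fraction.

297/7 cm

Distance (not displacement) is the total path length: add the absolute areas under v-t.
0–2 s: v = 0 at t = 8/7 s; triangle areas 48/7 + 27/7 = 75/7 cm
2–8 s: v = 0 at t = 41/7 s; triangle areas 243/14 + 75/14 = 159/7 cm
8–10 s: |½(5 + 4)(2)| = 9 cm
Total distance = 297/7 cm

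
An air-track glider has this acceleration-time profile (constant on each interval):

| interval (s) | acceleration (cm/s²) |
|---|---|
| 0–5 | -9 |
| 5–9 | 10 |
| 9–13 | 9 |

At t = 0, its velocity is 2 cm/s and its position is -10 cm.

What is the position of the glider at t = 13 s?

-144.5 cm

On each constant-a segment, Δv = aΔt and Δx = v₀Δt + ½aΔt²; chain segment to segment.
0–5 s: v starts 2 cm/s; Δx = 2·5 + ½·-9·5² = -102.5 cm; v ends -43 cm/s.
5–9 s: v starts -43 cm/s; Δx = -43·4 + ½·10·4² = -92 cm; v ends -3 cm/s.
9–13 s: v starts -3 cm/s; Δx = -3·4 + ½·9·4² = 60 cm; v ends 33 cm/s.
x(13) = -10 + Σ Δx = -144.5 cm.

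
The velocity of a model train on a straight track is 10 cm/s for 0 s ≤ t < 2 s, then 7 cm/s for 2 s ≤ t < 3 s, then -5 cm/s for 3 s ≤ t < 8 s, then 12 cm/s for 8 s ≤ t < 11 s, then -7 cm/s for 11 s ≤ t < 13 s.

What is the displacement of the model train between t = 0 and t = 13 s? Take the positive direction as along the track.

24 cm

Displacement is the signed area under the v-t curve.
0–2 s: 10 × 2 = 20 cm
2–3 s: 7 × 1 = 7 cm
3–8 s: -5 × 5 = -25 cm
8–11 s: 12 × 3 = 36 cm
11–13 s: -7 × 2 = -14 cm
Net displacement = 24 cm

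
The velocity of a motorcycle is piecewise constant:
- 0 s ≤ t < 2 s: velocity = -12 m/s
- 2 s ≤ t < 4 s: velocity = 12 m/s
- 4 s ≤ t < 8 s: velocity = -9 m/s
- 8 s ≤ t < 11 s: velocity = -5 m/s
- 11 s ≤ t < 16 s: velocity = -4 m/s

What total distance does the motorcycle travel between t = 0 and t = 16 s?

119 m

Total distance travelled is ∫|v| dt — sum the magnitudes of each area piece.
0–2 s: |-12| × 2 = 24 m
2–4 s: |12| × 2 = 24 m
4–8 s: |-9| × 4 = 36 m
8–11 s: |-5| × 3 = 15 m
11–16 s: |-4| × 5 = 20 m
Total distance = 119 m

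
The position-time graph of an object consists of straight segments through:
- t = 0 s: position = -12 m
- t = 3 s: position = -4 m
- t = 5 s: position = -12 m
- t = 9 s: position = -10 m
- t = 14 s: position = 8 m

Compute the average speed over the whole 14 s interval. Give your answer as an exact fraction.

18/7 m/s

Average speed = (total path length)/(elapsed time); on a piecewise-linear x-t graph the path length is Σ|Δx|.
0–3 s: |Δx| = |-4 − -12| = 8 m
3–5 s: |Δx| = |-12 − -4| = 8 m
5–9 s: |Δx| = |-10 − -12| = 2 m
9–14 s: |Δx| = |8 − -10| = 18 m
Total path = 36 m; average speed = 36/14 = 18/7 m/s.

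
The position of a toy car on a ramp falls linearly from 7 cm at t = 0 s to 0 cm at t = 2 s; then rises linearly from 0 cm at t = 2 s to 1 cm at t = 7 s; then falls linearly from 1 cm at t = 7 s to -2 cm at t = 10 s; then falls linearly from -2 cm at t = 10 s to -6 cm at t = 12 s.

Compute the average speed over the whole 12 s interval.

Average speed = (total path length)/(elapsed time); on a piecewise-linear x-t graph the path length is Σ|Δx|.
0–2 s: |Δx| = |0 − 7| = 7 cm
2–7 s: |Δx| = |1 − 0| = 1 cm
7–10 s: |Δx| = |-2 − 1| = 3 cm
10–12 s: |Δx| = |-6 − -2| = 4 cm
Total path = 15 cm; average speed = 15/12 = 1.25 cm/s.

1.25 cm/s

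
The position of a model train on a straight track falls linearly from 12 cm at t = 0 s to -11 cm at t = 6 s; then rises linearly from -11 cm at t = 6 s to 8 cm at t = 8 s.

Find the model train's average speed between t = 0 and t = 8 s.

Average speed = (total path length)/(elapsed time); on a piecewise-linear x-t graph the path length is Σ|Δx|.
0–6 s: |Δx| = |-11 − 12| = 23 cm
6–8 s: |Δx| = |8 − -11| = 19 cm
Total path = 42 cm; average speed = 42/8 = 5.25 cm/s.

5.25 cm/s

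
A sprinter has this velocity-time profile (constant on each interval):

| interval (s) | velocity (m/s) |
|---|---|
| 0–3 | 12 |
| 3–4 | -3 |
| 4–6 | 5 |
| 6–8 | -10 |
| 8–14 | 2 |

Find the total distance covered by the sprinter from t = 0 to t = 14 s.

Total distance travelled is ∫|v| dt — sum the magnitudes of each area piece.
0–3 s: |12| × 3 = 36 m
3–4 s: |-3| × 1 = 3 m
4–6 s: |5| × 2 = 10 m
6–8 s: |-10| × 2 = 20 m
8–14 s: |2| × 6 = 12 m
Total distance = 81 m

81 m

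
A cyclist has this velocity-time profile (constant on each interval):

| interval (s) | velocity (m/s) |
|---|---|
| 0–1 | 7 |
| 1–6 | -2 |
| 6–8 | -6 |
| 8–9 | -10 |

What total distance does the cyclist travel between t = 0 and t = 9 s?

Distance (not displacement) is the total path length: add the absolute areas under v-t.
0–1 s: |7| × 1 = 7 m
1–6 s: |-2| × 5 = 10 m
6–8 s: |-6| × 2 = 12 m
8–9 s: |-10| × 1 = 10 m
Total distance = 39 m

39 m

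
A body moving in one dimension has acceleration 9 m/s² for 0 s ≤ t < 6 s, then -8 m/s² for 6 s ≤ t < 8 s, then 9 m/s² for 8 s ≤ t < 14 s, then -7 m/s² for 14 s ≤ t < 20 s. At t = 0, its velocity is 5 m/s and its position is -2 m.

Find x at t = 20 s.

On each constant-a segment, Δv = aΔt and Δx = v₀Δt + ½aΔt²; chain segment to segment.
0–6 s: v starts 5 m/s; Δx = 5·6 + ½·9·6² = 192 m; v ends 59 m/s.
6–8 s: v starts 59 m/s; Δx = 59·2 + ½·-8·2² = 102 m; v ends 43 m/s.
8–14 s: v starts 43 m/s; Δx = 43·6 + ½·9·6² = 420 m; v ends 97 m/s.
14–20 s: v starts 97 m/s; Δx = 97·6 + ½·-7·6² = 456 m; v ends 55 m/s.
x(20) = -2 + Σ Δx = 1168 m.

1168 m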